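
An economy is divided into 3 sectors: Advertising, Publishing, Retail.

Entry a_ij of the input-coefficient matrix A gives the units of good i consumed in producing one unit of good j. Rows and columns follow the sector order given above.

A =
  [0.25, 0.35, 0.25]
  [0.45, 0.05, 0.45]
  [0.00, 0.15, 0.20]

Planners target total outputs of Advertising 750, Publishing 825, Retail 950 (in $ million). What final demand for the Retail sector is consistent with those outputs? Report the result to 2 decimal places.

I − A =
  [   0.75    -0.35    -0.25]
  [  -0.45     0.95    -0.45]
  [   0.00    -0.15     0.80]
d = (I − A) x:
  d_A = (+0.75)·750 + (-0.35)·825 + (-0.25)·950 = 36.25
  d_P = (-0.45)·750 + (+0.95)·825 + (-0.45)·950 = 18.75
  d_R = (+0.00)·750 + (-0.15)·825 + (+0.80)·950 = 636.25

d_R = 636.25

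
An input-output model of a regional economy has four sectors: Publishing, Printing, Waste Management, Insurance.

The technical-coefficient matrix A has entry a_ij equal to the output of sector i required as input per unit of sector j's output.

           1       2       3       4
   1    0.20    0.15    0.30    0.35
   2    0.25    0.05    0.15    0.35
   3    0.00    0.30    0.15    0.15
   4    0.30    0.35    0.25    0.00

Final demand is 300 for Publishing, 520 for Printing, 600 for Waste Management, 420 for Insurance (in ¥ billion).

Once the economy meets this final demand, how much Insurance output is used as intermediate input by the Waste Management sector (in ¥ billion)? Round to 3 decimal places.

I − A =
  [   0.80    -0.15    -0.30    -0.35]
  [  -0.25     0.95    -0.15    -0.35]
  [   0.00    -0.30     0.85    -0.15]
  [  -0.30    -0.35    -0.25     1.00]
Compute the cofactors C_ij = (−1)^(i+j)·(3×3 minor ij) of I−A; the adjugate is their transpose:
adj(I−A) = Cᵀ =
  [ 0.588625   0.358000   0.385375   0.389125]
  [ 0.299125   0.547250   0.302625   0.341625]
  [ 0.162375   0.257250   0.478375   0.218625]
  [ 0.321875   0.363250   0.341125   0.555625]
det(I−A) = Σ_j (I−A)_1j·C_1j = (0.80)(0.588625) + (-0.15)(0.299125) + (-0.30)(0.162375) + (-0.35)(0.321875) = 0.2646625
(I − A)⁻¹ = adj(I−A) / det(I−A) ≈
  [   2.2241     1.3527     1.4561     1.4703]
  [   1.1302     2.0677     1.1434     1.2908]
  [   0.6135     0.9720     1.8075     0.8261]
  [   1.2162     1.3725     1.2889     2.0994]
First solve x = (I − A)⁻¹ d = adj(I−A)·d / det(I−A); in particular x_3 = (0.162375·300 + 0.257250·520 + 0.478375·600 + 0.218625·420) / 0.2646625 = 561.33 / 0.2646625 ≈ 2120.92760.
Intermediate flow from 4 to 3: z_43 = a_43 · x_3 = 0.25 × 561.33 / 0.2646625 = 140.3325 / 0.2646625 ≈ 530.232.

z_43 = 530.232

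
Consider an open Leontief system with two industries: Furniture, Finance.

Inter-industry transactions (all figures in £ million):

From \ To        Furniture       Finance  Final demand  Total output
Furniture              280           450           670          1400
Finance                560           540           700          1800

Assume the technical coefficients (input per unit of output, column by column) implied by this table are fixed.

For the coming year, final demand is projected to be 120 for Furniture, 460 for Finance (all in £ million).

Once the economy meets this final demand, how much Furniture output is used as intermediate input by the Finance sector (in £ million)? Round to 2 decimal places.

z_12 = 226.09

Technical coefficients a_ij = z_ij / X_j:
  a_11 = 280/1400 = 0.20, a_21 = 560/1400 = 0.40
  a_12 = 450/1800 = 0.25, a_22 = 540/1800 = 0.30
I − A =
  [   0.80    -0.25]
  [  -0.40     0.70]
det(I−A) = (0.80)(0.70) − (-0.25)(-0.40) = 0.4600
adj(I−A) = [[0.70, 0.25], [0.40, 0.80]]
(I − A)⁻¹ = adj(I−A) / det(I−A) ≈
  [   1.5217     0.5435]
  [   0.8696     1.7391]
First solve x = (I − A)⁻¹ d = adj(I−A)·d / det(I−A); in particular x_2 = (0.40·120 + 0.80·460) / 0.4600 = 416.00 / 0.4600 ≈ 904.3478.
Intermediate flow from 1 to 2: z_12 = a_12 · x_2 = 0.25 × 416.00 / 0.4600 = 104.00 / 0.4600 ≈ 226.09.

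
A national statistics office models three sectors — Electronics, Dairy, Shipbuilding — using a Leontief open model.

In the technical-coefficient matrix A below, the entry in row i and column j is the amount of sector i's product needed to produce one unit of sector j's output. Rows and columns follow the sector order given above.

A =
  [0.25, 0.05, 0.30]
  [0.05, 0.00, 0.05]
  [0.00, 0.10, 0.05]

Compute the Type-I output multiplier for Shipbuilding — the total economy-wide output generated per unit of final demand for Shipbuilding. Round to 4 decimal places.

m_S = 1.5641

I − A =
  [   0.75    -0.05    -0.30]
  [  -0.05     1.00    -0.05]
  [   0.00    -0.10     0.95]
Cofactors of I−A, C_ij = (−1)^(i+j)·(minor ij) (rows/columns in the sector order above):
  C_11 = (1.00)(0.95) − (-0.05)(-0.10) = 0.9450
  C_12 = −[(-0.05)(0.95) − (-0.05)(0.00)] = 0.0475
  C_13 = (-0.05)(-0.10) − (1.00)(0.00) = 0.0050
  C_21 = −[(-0.05)(0.95) − (-0.30)(-0.10)] = 0.0775
  C_22 = (0.75)(0.95) − (-0.30)(0.00) = 0.7125
  C_23 = −[(0.75)(-0.10) − (-0.05)(0.00)] = 0.0750
  C_31 = (-0.05)(-0.05) − (-0.30)(1.00) = 0.3025
  C_32 = −[(0.75)(-0.05) − (-0.30)(-0.05)] = 0.0525
  C_33 = (0.75)(1.00) − (-0.05)(-0.05) = 0.7475
det(I−A) = Σ_j (I−A)_1j·C_1j = (0.75)(0.9450) + (-0.05)(0.0475) + (-0.30)(0.0050) = 0.704875
adj(I−A) = Cᵀ =
  [ 0.9450   0.0775   0.3025]
  [ 0.0475   0.7125   0.0525]
  [ 0.0050   0.0750   0.7475]
(I − A)⁻¹ = adj(I−A) / det(I−A) ≈
  [   1.34066     0.10995     0.42915]
  [   0.06739     1.01082     0.07448]
  [   0.00709     0.10640     1.06047]
The output multiplier for sector j is the column-j sum of the Leontief inverse (I − A)⁻¹ = adj(I−A) / det(I−A).
Column S of adj(I−A): (0.3025, 0.0525, 0.7475); det(I−A) = 0.704875.
m_S = (0.3025 + 0.0525 + 0.7475) / 0.704875 = 1.1025 / 0.704875 ≈ 1.5641.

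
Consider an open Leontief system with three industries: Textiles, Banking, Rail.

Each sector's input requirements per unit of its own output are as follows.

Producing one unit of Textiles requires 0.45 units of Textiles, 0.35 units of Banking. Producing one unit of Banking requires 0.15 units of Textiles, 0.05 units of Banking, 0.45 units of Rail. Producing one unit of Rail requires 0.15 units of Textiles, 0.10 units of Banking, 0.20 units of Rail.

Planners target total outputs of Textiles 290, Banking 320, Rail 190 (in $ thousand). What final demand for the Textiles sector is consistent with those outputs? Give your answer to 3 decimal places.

d_T = 83.000

I − A =
  [   0.55    -0.15    -0.15]
  [  -0.35     0.95    -0.10]
  [   0.00    -0.45     0.80]
d = (I − A) x:
  d_T = (+0.55)·290 + (-0.15)·320 + (-0.15)·190 = 83.000
  d_B = (-0.35)·290 + (+0.95)·320 + (-0.10)·190 = 183.500
  d_R = (+0.00)·290 + (-0.45)·320 + (+0.80)·190 = 8.000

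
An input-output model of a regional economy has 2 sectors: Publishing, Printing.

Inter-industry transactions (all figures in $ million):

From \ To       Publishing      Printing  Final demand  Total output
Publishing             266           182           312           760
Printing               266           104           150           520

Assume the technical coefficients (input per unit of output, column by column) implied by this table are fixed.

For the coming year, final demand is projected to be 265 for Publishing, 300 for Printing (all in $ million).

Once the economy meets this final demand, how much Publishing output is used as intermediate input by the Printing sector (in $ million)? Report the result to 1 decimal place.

Technical coefficients a_ij = z_ij / X_j:
  a_11 = 266/760 = 0.35, a_21 = 266/760 = 0.35
  a_12 = 182/520 = 0.35, a_22 = 104/520 = 0.20
I − A =
  [   0.65    -0.35]
  [  -0.35     0.80]
det(I−A) = (0.65)(0.80) − (-0.35)(-0.35) = 0.3975
adj(I−A) = [[0.80, 0.35], [0.35, 0.65]]
(I − A)⁻¹ = adj(I−A) / det(I−A) ≈
  [   2.0126     0.8805]
  [   0.8805     1.6352]
First solve x = (I − A)⁻¹ d = adj(I−A)·d / det(I−A); in particular x_2 = (0.35·265 + 0.65·300) / 0.3975 = 287.75 / 0.3975 ≈ 723.899.
Intermediate flow from 1 to 2: z_12 = a_12 · x_2 = 0.35 × 287.75 / 0.3975 = 100.7125 / 0.3975 ≈ 253.4.

z_12 = 253.4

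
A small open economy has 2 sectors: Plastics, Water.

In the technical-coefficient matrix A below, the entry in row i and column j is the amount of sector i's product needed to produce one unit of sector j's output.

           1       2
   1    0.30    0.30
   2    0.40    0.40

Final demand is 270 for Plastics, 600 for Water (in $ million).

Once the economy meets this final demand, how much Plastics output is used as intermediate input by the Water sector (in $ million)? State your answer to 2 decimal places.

z_12 = 528.00

I − A =
  [   0.70    -0.30]
  [  -0.40     0.60]
det(I−A) = (0.70)(0.60) − (-0.30)(-0.40) = 0.3000
adj(I−A) = [[0.60, 0.30], [0.40, 0.70]]
(I − A)⁻¹ = adj(I−A) / det(I−A) ≈
  [   2.0000     1.0000]
  [   1.3333     2.3333]
First solve x = (I − A)⁻¹ d = adj(I−A)·d / det(I−A); in particular x_2 = (0.40·270 + 0.70·600) / 0.3000 = 528.00 / 0.3000 = 1760.0000.
Intermediate flow from 1 to 2: z_12 = a_12 · x_2 = 0.30 × 528.00 / 0.3000 = 158.40 / 0.3000 = 528.00.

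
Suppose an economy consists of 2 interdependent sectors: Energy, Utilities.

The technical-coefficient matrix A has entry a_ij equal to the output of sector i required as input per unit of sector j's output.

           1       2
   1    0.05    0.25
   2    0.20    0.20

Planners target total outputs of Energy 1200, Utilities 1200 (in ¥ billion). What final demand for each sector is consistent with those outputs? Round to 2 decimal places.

d_1 = 840.00, d_2 = 720.00

I − A =
  [   0.95    -0.25]
  [  -0.20     0.80]
d = (I − A) x:
  d_1 = (+0.95)·1200 + (-0.25)·1200 = 840.00
  d_2 = (-0.20)·1200 + (+0.80)·1200 = 720.00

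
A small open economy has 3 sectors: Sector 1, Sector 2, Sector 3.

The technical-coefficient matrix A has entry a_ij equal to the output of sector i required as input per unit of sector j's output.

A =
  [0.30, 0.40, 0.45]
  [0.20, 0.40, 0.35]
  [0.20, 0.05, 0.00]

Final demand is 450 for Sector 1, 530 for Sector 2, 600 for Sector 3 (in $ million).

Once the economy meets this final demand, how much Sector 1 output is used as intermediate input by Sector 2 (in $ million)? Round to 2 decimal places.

I − A =
  [   0.70    -0.40    -0.45]
  [  -0.20     0.60    -0.35]
  [  -0.20    -0.05     1.00]
Cofactors of I−A, C_ij = (−1)^(i+j)·(minor ij) (rows/columns in the sector order above):
  C_11 = (0.60)(1.00) − (-0.35)(-0.05) = 0.5825
  C_12 = −[(-0.20)(1.00) − (-0.35)(-0.20)] = 0.2700
  C_13 = (-0.20)(-0.05) − (0.60)(-0.20) = 0.1300
  C_21 = −[(-0.40)(1.00) − (-0.45)(-0.05)] = 0.4225
  C_22 = (0.70)(1.00) − (-0.45)(-0.20) = 0.6100
  C_23 = −[(0.70)(-0.05) − (-0.40)(-0.20)] = 0.1150
  C_31 = (-0.40)(-0.35) − (-0.45)(0.60) = 0.4100
  C_32 = −[(0.70)(-0.35) − (-0.45)(-0.20)] = 0.3350
  C_33 = (0.70)(0.60) − (-0.40)(-0.20) = 0.3400
det(I−A) = Σ_j (I−A)_1j·C_1j = (0.70)(0.5825) + (-0.40)(0.2700) + (-0.45)(0.1300) = 0.24125
adj(I−A) = Cᵀ =
  [ 0.5825   0.4225   0.4100]
  [ 0.2700   0.6100   0.3350]
  [ 0.1300   0.1150   0.3400]
(I − A)⁻¹ = adj(I−A) / det(I−A) ≈
  [   2.4145     1.7513     1.6995]
  [   1.1192     2.5285     1.3886]
  [   0.5389     0.4767     1.4093]
First solve x = (I − A)⁻¹ d = adj(I−A)·d / det(I−A); in particular x_2 = (0.2700·450 + 0.6100·530 + 0.3350·600) / 0.24125 = 645.80 / 0.24125 ≈ 2676.8912.
Intermediate flow from 1 to 2: z_12 = a_12 · x_2 = 0.40 × 645.80 / 0.24125 = 258.32 / 0.24125 ≈ 1070.76.

z_12 = 1070.76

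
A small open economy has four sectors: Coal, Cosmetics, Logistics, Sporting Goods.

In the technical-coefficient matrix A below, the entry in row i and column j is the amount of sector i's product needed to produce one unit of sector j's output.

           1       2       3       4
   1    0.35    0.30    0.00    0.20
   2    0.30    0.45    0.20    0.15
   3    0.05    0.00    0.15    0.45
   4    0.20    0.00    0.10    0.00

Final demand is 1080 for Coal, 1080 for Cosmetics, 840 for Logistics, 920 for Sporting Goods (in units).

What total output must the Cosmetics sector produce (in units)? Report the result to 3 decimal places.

x_2 = 6346.917

I − A =
  [   0.65    -0.30     0.00    -0.20]
  [  -0.30     0.55    -0.20    -0.15]
  [  -0.05     0.00     0.85    -0.45]
  [  -0.20     0.00    -0.10     1.00]
Compute the cofactors C_ij = (−1)^(i+j)·(3×3 minor ij) of I−A; the adjugate is their transpose:
adj(I−A) = Cᵀ =
  [ 0.442750   0.241500   0.075500   0.158750]
  [ 0.295750   0.488250   0.137750   0.194375]
  [ 0.077000   0.042000   0.236500   0.128125]
  [ 0.096250   0.052500   0.038750   0.224375]
det(I−A) = Σ_j (I−A)_1j·C_1j = (0.65)(0.442750) + (-0.30)(0.295750) + (0.00)(0.077000) + (-0.20)(0.096250) = 0.1798125
(I − A)⁻¹ = adj(I−A) / det(I−A) ≈
  [   2.4623     1.3431     0.4199     0.8829]
  [   1.6448     2.7153     0.7661     1.0810]
  [   0.4282     0.2336     1.3153     0.7125]
  [   0.5353     0.2920     0.2155     1.2478]
x = (I − A)⁻¹ d = adj(I−A)·d / det(I−A), with det(I−A) = 0.1798125:
  x_1 = (0.442750·1080 + 0.241500·1080 + 0.075500·840 + 0.158750·920) / 0.1798125 = 948.46 / 0.1798125 ≈ 5274.717
  x_2 = (0.295750·1080 + 0.488250·1080 + 0.137750·840 + 0.194375·920) / 0.1798125 = 1141.255 / 0.1798125 ≈ 6346.917
  x_3 = (0.077000·1080 + 0.042000·1080 + 0.236500·840 + 0.128125·920) / 0.1798125 = 445.055 / 0.1798125 ≈ 2475.106
  x_4 = (0.096250·1080 + 0.052500·1080 + 0.038750·840 + 0.224375·920) / 0.1798125 = 399.625 / 0.1798125 ≈ 2222.454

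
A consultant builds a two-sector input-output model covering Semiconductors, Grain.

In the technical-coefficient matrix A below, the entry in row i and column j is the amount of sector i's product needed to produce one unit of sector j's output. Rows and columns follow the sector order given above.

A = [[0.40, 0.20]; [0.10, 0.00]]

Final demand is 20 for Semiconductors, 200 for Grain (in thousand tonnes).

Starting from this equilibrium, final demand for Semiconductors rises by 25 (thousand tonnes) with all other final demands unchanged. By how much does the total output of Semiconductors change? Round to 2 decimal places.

Δx_1 = 43.10

I − A =
  [   0.60    -0.20]
  [  -0.10     1.00]
det(I−A) = (0.60)(1.00) − (-0.20)(-0.10) = 0.5800
adj(I−A) = [[1.00, 0.20], [0.10, 0.60]]
(I − A)⁻¹ = adj(I−A) / det(I−A) ≈
  [   1.7241     0.3448]
  [   0.1724     1.0345]
Δx = (I − A)⁻¹ Δd with Δd having +25 in the Semiconductors component and 0 elsewhere.
So Δx_1 = L_11 · (+25), where L_11 = adj(I−A)_11 / det(I−A) = 1.00 / 0.5800.
Δx_1 = 1.00 × (+25) / 0.5800 = 25.00 / 0.5800 ≈ 43.10.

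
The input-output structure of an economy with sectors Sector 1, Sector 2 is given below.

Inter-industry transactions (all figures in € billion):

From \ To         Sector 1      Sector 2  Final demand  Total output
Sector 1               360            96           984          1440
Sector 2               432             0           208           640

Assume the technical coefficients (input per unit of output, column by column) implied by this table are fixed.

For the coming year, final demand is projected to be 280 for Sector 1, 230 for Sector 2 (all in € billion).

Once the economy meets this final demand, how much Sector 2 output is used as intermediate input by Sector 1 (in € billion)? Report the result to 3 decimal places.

z_21 = 133.830

Technical coefficients a_ij = z_ij / X_j:
  a_11 = 360/1440 = 0.25, a_21 = 432/1440 = 0.30
  a_12 = 96/640 = 0.15, a_22 = 0/640 = 0.00
I − A =
  [   0.75    -0.15]
  [  -0.30     1.00]
det(I−A) = (0.75)(1.00) − (-0.15)(-0.30) = 0.7050
adj(I−A) = [[1.00, 0.15], [0.30, 0.75]]
(I − A)⁻¹ = adj(I−A) / det(I−A) ≈
  [   1.4184     0.2128]
  [   0.4255     1.0638]
First solve x = (I − A)⁻¹ d = adj(I−A)·d / det(I−A); in particular x_1 = (1.00·280 + 0.15·230) / 0.7050 = 314.50 / 0.7050 ≈ 446.09929.
Intermediate flow from 2 to 1: z_21 = a_21 · x_1 = 0.30 × 314.50 / 0.7050 = 94.35 / 0.7050 ≈ 133.830.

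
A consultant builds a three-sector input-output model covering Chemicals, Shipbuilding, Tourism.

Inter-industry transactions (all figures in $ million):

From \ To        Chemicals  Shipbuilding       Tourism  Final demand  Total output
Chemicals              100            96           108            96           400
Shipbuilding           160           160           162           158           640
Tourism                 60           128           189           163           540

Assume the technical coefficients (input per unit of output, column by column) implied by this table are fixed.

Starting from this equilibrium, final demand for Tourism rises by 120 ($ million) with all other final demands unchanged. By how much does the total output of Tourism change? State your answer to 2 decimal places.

Δx_T = 255.10

Technical coefficients a_ij = z_ij / X_j:
  a_CC = 100/400 = 0.25, a_SC = 160/400 = 0.40, a_TC = 60/400 = 0.15
  a_CS = 96/640 = 0.15, a_SS = 160/640 = 0.25, a_TS = 128/640 = 0.20
  a_CT = 108/540 = 0.20, a_ST = 162/540 = 0.30, a_TT = 189/540 = 0.35
I − A =
  [   0.75    -0.15    -0.20]
  [  -0.40     0.75    -0.30]
  [  -0.15    -0.20     0.65]
Cofactors of I−A, C_ij = (−1)^(i+j)·(minor ij) (rows/columns in the sector order above):
  C_11 = (0.75)(0.65) − (-0.30)(-0.20) = 0.4275
  C_12 = −[(-0.40)(0.65) − (-0.30)(-0.15)] = 0.3050
  C_13 = (-0.40)(-0.20) − (0.75)(-0.15) = 0.1925
  C_21 = −[(-0.15)(0.65) − (-0.20)(-0.20)] = 0.1375
  C_22 = (0.75)(0.65) − (-0.20)(-0.15) = 0.4575
  C_23 = −[(0.75)(-0.20) − (-0.15)(-0.15)] = 0.1725
  C_31 = (-0.15)(-0.30) − (-0.20)(0.75) = 0.1950
  C_32 = −[(0.75)(-0.30) − (-0.20)(-0.40)] = 0.3050
  C_33 = (0.75)(0.75) − (-0.15)(-0.40) = 0.5025
det(I−A) = Σ_j (I−A)_1j·C_1j = (0.75)(0.4275) + (-0.15)(0.3050) + (-0.20)(0.1925) = 0.236375
adj(I−A) = Cᵀ =
  [ 0.4275   0.1375   0.1950]
  [ 0.3050   0.4575   0.3050]
  [ 0.1925   0.1725   0.5025]
(I − A)⁻¹ = adj(I−A) / det(I−A) ≈
  [   1.8086     0.5817     0.8250]
  [   1.2903     1.9355     1.2903]
  [   0.8144     0.7298     2.1259]
Δx = (I − A)⁻¹ Δd with Δd having +120 in the Tourism component and 0 elsewhere.
So Δx_T = L_TT · (+120), where L_TT = adj(I−A)_TT / det(I−A) = 0.5025 / 0.236375.
Δx_T = 0.5025 × (+120) / 0.236375 = 60.30 / 0.236375 ≈ 255.10.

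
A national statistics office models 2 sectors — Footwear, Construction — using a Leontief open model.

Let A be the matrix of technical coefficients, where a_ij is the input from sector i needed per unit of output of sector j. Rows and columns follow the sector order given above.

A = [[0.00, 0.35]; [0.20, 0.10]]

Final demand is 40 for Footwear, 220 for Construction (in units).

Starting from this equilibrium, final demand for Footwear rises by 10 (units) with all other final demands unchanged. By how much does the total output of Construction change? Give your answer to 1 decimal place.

Δx_2 = 2.4

I − A =
  [   1.00    -0.35]
  [  -0.20     0.90]
det(I−A) = (1.00)(0.90) − (-0.35)(-0.20) = 0.8300
adj(I−A) = [[0.90, 0.35], [0.20, 1.00]]
(I − A)⁻¹ = adj(I−A) / det(I−A) ≈
  [   1.0843     0.4217]
  [   0.2410     1.2048]
Δx = (I − A)⁻¹ Δd with Δd having +10 in the Footwear component and 0 elsewhere.
So Δx_2 = L_21 · (+10), where L_21 = adj(I−A)_21 / det(I−A) = 0.20 / 0.8300.
Δx_2 = 0.20 × (+10) / 0.8300 = 2.00 / 0.8300 ≈ 2.4.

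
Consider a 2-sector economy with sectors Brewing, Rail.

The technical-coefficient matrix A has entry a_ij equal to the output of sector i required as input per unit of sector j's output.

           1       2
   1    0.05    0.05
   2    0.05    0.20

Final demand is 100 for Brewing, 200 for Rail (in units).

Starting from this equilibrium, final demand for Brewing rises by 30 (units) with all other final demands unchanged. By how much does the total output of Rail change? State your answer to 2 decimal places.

I − A =
  [   0.95    -0.05]
  [  -0.05     0.80]
det(I−A) = (0.95)(0.80) − (-0.05)(-0.05) = 0.7575
adj(I−A) = [[0.80, 0.05], [0.05, 0.95]]
(I − A)⁻¹ = adj(I−A) / det(I−A) ≈
  [   1.0561     0.0660]
  [   0.0660     1.2541]
Δx = (I − A)⁻¹ Δd with Δd having +30 in the Brewing component and 0 elsewhere.
So Δx_2 = L_21 · (+30), where L_21 = adj(I−A)_21 / det(I−A) = 0.05 / 0.7575.
Δx_2 = 0.05 × (+30) / 0.7575 = 1.50 / 0.7575 ≈ 1.98.

Δx_2 = 1.98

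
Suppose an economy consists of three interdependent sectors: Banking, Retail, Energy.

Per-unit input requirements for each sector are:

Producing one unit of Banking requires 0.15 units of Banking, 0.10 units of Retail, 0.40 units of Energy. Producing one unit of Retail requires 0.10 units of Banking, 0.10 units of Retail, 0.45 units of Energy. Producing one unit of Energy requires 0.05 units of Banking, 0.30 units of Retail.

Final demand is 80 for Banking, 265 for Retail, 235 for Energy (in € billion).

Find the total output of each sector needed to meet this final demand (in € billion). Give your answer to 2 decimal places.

x_1 = 183.04, x_2 = 491.20, x_3 = 529.26

I − A =
  [   0.85    -0.10    -0.05]
  [  -0.10     0.90    -0.30]
  [  -0.40    -0.45     1.00]
Cofactors of I−A, C_ij = (−1)^(i+j)·(minor ij) (rows/columns in the sector order above):
  C_11 = (0.90)(1.00) − (-0.30)(-0.45) = 0.7650
  C_12 = −[(-0.10)(1.00) − (-0.30)(-0.40)] = 0.2200
  C_13 = (-0.10)(-0.45) − (0.90)(-0.40) = 0.4050
  C_21 = −[(-0.10)(1.00) − (-0.05)(-0.45)] = 0.1225
  C_22 = (0.85)(1.00) − (-0.05)(-0.40) = 0.8300
  C_23 = −[(0.85)(-0.45) − (-0.10)(-0.40)] = 0.4225
  C_31 = (-0.10)(-0.30) − (-0.05)(0.90) = 0.0750
  C_32 = −[(0.85)(-0.30) − (-0.05)(-0.10)] = 0.2600
  C_33 = (0.85)(0.90) − (-0.10)(-0.10) = 0.7550
det(I−A) = Σ_j (I−A)_1j·C_1j = (0.85)(0.7650) + (-0.10)(0.2200) + (-0.05)(0.4050) = 0.6080
adj(I−A) = Cᵀ =
  [ 0.7650   0.1225   0.0750]
  [ 0.2200   0.8300   0.2600]
  [ 0.4050   0.4225   0.7550]
(I − A)⁻¹ = adj(I−A) / det(I−A) ≈
  [   1.2582     0.2015     0.1234]
  [   0.3618     1.3651     0.4276]
  [   0.6661     0.6949     1.2418]
x = (I − A)⁻¹ d = adj(I−A)·d / det(I−A), with det(I−A) = 0.6080:
  x_1 = (0.7650·80 + 0.1225·265 + 0.0750·235) / 0.6080 = 111.2875 / 0.6080 ≈ 183.04
  x_2 = (0.2200·80 + 0.8300·265 + 0.2600·235) / 0.6080 = 298.65 / 0.6080 ≈ 491.20
  x_3 = (0.4050·80 + 0.4225·265 + 0.7550·235) / 0.6080 = 321.7875 / 0.6080 ≈ 529.26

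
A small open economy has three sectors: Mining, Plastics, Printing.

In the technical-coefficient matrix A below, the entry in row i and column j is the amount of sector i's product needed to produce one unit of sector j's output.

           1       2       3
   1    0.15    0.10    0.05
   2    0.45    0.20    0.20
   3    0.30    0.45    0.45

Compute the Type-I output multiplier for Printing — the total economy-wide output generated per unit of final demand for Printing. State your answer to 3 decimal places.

m_3 = 3.628

I − A =
  [   0.85    -0.10    -0.05]
  [  -0.45     0.80    -0.20]
  [  -0.30    -0.45     0.55]
Cofactors of I−A, C_ij = (−1)^(i+j)·(minor ij) (rows/columns in the sector order above):
  C_11 = (0.80)(0.55) − (-0.20)(-0.45) = 0.3500
  C_12 = −[(-0.45)(0.55) − (-0.20)(-0.30)] = 0.3075
  C_13 = (-0.45)(-0.45) − (0.80)(-0.30) = 0.4425
  C_21 = −[(-0.10)(0.55) − (-0.05)(-0.45)] = 0.0775
  C_22 = (0.85)(0.55) − (-0.05)(-0.30) = 0.4525
  C_23 = −[(0.85)(-0.45) − (-0.10)(-0.30)] = 0.4125
  C_31 = (-0.10)(-0.20) − (-0.05)(0.80) = 0.0600
  C_32 = −[(0.85)(-0.20) − (-0.05)(-0.45)] = 0.1925
  C_33 = (0.85)(0.80) − (-0.10)(-0.45) = 0.6350
det(I−A) = Σ_j (I−A)_1j·C_1j = (0.85)(0.3500) + (-0.10)(0.3075) + (-0.05)(0.4425) = 0.244625
adj(I−A) = Cᵀ =
  [ 0.3500   0.0775   0.0600]
  [ 0.3075   0.4525   0.1925]
  [ 0.4425   0.4125   0.6350]
(I − A)⁻¹ = adj(I−A) / det(I−A) ≈
  [   1.4308     0.3168     0.2453]
  [   1.2570     1.8498     0.7869]
  [   1.8089     1.6863     2.5958]
The output multiplier for sector j is the column-j sum of the Leontief inverse (I − A)⁻¹ = adj(I−A) / det(I−A).
Column 3 of adj(I−A): (0.0600, 0.1925, 0.6350); det(I−A) = 0.244625.
m_3 = (0.0600 + 0.1925 + 0.6350) / 0.244625 = 0.8875 / 0.244625 ≈ 3.628.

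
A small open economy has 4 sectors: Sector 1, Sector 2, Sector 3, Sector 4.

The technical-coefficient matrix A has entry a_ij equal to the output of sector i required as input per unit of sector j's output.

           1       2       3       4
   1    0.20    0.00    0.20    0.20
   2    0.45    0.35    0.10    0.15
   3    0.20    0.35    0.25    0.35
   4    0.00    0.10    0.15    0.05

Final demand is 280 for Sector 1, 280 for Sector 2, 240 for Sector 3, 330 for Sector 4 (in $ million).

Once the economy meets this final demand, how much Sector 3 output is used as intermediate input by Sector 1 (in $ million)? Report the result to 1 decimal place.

z_31 = 190.3

I − A =
  [   0.80     0.00    -0.20    -0.20]
  [  -0.45     0.65    -0.10    -0.15]
  [  -0.20    -0.35     0.75    -0.35]
  [   0.00    -0.10    -0.15     0.95]
Compute the cofactors C_ij = (−1)^(i+j)·(3×3 minor ij) of I−A; the adjugate is their transpose:
adj(I−A) = Cᵀ =
  [ 0.373125   0.099000   0.142000   0.146500]
  [ 0.320500   0.484000   0.193000   0.215000]
  [ 0.285875   0.298000   0.473000   0.281500]
  [ 0.078875   0.098000   0.095000   0.304500]
det(I−A) = Σ_j (I−A)_1j·C_1j = (0.80)(0.373125) + (0.00)(0.320500) + (-0.20)(0.285875) + (-0.20)(0.078875) = 0.22555
(I − A)⁻¹ = adj(I−A) / det(I−A) ≈
  [   1.6543     0.4389     0.6296     0.6495]
  [   1.4210     2.1459     0.8557     0.9532]
  [   1.2675     1.3212     2.0971     1.2481]
  [   0.3497     0.4345     0.4212     1.3500]
First solve x = (I − A)⁻¹ d = adj(I−A)·d / det(I−A); in particular x_1 = (0.373125·280 + 0.099000·280 + 0.142000·240 + 0.146500·330) / 0.22555 = 214.62 / 0.22555 ≈ 951.541.
Intermediate flow from 3 to 1: z_31 = a_31 · x_1 = 0.20 × 214.62 / 0.22555 = 42.924 / 0.22555 ≈ 190.3.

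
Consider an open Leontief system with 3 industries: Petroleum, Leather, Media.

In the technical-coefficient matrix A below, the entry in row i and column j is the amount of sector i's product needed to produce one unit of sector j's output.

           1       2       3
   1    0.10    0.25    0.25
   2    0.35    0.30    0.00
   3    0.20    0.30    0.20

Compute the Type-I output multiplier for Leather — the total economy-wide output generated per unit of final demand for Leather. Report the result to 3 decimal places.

I − A =
  [   0.90    -0.25    -0.25]
  [  -0.35     0.70     0.00]
  [  -0.20    -0.30     0.80]
Cofactors of I−A, C_ij = (−1)^(i+j)·(minor ij) (rows/columns in the sector order above):
  C_11 = (0.70)(0.80) − (0.00)(-0.30) = 0.5600
  C_12 = −[(-0.35)(0.80) − (0.00)(-0.20)] = 0.2800
  C_13 = (-0.35)(-0.30) − (0.70)(-0.20) = 0.2450
  C_21 = −[(-0.25)(0.80) − (-0.25)(-0.30)] = 0.2750
  C_22 = (0.90)(0.80) − (-0.25)(-0.20) = 0.6700
  C_23 = −[(0.90)(-0.30) − (-0.25)(-0.20)] = 0.3200
  C_31 = (-0.25)(0.00) − (-0.25)(0.70) = 0.1750
  C_32 = −[(0.90)(0.00) − (-0.25)(-0.35)] = 0.0875
  C_33 = (0.90)(0.70) − (-0.25)(-0.35) = 0.5425
det(I−A) = Σ_j (I−A)_1j·C_1j = (0.90)(0.5600) + (-0.25)(0.2800) + (-0.25)(0.2450) = 0.37275
adj(I−A) = Cᵀ =
  [ 0.5600   0.2750   0.1750]
  [ 0.2800   0.6700   0.0875]
  [ 0.2450   0.3200   0.5425]
(I − A)⁻¹ = adj(I−A) / det(I−A) ≈
  [   1.5023     0.7378     0.4695]
  [   0.7512     1.7975     0.2347]
  [   0.6573     0.8585     1.4554]
The output multiplier for sector j is the column-j sum of the Leontief inverse (I − A)⁻¹ = adj(I−A) / det(I−A).
Column 2 of adj(I−A): (0.2750, 0.6700, 0.3200); det(I−A) = 0.37275.
m_2 = (0.2750 + 0.6700 + 0.3200) / 0.37275 = 1.265 / 0.37275 ≈ 3.394.

m_2 = 3.394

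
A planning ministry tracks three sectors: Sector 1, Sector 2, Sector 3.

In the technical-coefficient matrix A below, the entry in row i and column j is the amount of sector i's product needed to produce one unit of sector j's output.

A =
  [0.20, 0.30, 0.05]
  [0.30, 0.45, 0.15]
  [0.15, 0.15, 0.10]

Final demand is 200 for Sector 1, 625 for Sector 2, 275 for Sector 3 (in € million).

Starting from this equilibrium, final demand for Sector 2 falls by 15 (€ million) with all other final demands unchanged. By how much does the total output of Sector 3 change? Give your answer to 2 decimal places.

Δx_3 = -8.72

I − A =
  [   0.80    -0.30    -0.05]
  [  -0.30     0.55    -0.15]
  [  -0.15    -0.15     0.90]
Cofactors of I−A, C_ij = (−1)^(i+j)·(minor ij) (rows/columns in the sector order above):
  C_11 = (0.55)(0.90) − (-0.15)(-0.15) = 0.4725
  C_12 = −[(-0.30)(0.90) − (-0.15)(-0.15)] = 0.2925
  C_13 = (-0.30)(-0.15) − (0.55)(-0.15) = 0.1275
  C_21 = −[(-0.30)(0.90) − (-0.05)(-0.15)] = 0.2775
  C_22 = (0.80)(0.90) − (-0.05)(-0.15) = 0.7125
  C_23 = −[(0.80)(-0.15) − (-0.30)(-0.15)] = 0.1650
  C_31 = (-0.30)(-0.15) − (-0.05)(0.55) = 0.0725
  C_32 = −[(0.80)(-0.15) − (-0.05)(-0.30)] = 0.1350
  C_33 = (0.80)(0.55) − (-0.30)(-0.30) = 0.3500
det(I−A) = Σ_j (I−A)_1j·C_1j = (0.80)(0.4725) + (-0.30)(0.2925) + (-0.05)(0.1275) = 0.283875
adj(I−A) = Cᵀ =
  [ 0.4725   0.2775   0.0725]
  [ 0.2925   0.7125   0.1350]
  [ 0.1275   0.1650   0.3500]
(I − A)⁻¹ = adj(I−A) / det(I−A) ≈
  [   1.6645     0.9775     0.2554]
  [   1.0304     2.5099     0.4756]
  [   0.4491     0.5812     1.2329]
Δx = (I − A)⁻¹ Δd with Δd having -15 in the Sector 2 component and 0 elsewhere.
So Δx_3 = L_32 · (-15), where L_32 = adj(I−A)_32 / det(I−A) = 0.1650 / 0.283875.
Δx_3 = 0.1650 × (-15) / 0.283875 = -2.475 / 0.283875 ≈ -8.72.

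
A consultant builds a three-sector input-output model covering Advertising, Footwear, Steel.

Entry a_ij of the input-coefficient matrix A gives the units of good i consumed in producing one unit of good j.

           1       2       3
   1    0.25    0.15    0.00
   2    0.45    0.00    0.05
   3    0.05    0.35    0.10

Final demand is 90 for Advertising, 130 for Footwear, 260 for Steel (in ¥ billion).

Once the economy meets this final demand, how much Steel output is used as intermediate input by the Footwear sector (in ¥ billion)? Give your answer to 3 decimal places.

z_32 = 78.171

I − A =
  [   0.75    -0.15     0.00]
  [  -0.45     1.00    -0.05]
  [  -0.05    -0.35     0.90]
Cofactors of I−A, C_ij = (−1)^(i+j)·(minor ij) (rows/columns in the sector order above):
  C_11 = (1.00)(0.90) − (-0.05)(-0.35) = 0.8825
  C_12 = −[(-0.45)(0.90) − (-0.05)(-0.05)] = 0.4075
  C_13 = (-0.45)(-0.35) − (1.00)(-0.05) = 0.2075
  C_21 = −[(-0.15)(0.90) − (0.00)(-0.35)] = 0.1350
  C_22 = (0.75)(0.90) − (0.00)(-0.05) = 0.6750
  C_23 = −[(0.75)(-0.35) − (-0.15)(-0.05)] = 0.2700
  C_31 = (-0.15)(-0.05) − (0.00)(1.00) = 0.0075
  C_32 = −[(0.75)(-0.05) − (0.00)(-0.45)] = 0.0375
  C_33 = (0.75)(1.00) − (-0.15)(-0.45) = 0.6825
det(I−A) = Σ_j (I−A)_1j·C_1j = (0.75)(0.8825) + (-0.15)(0.4075) + (0.00)(0.2075) = 0.60075
adj(I−A) = Cᵀ =
  [ 0.8825   0.1350   0.0075]
  [ 0.4075   0.6750   0.0375]
  [ 0.2075   0.2700   0.6825]
(I − A)⁻¹ = adj(I−A) / det(I−A) ≈
  [   1.4690     0.2247     0.0125]
  [   0.6783     1.1236     0.0624]
  [   0.3454     0.4494     1.1361]
First solve x = (I − A)⁻¹ d = adj(I−A)·d / det(I−A); in particular x_2 = (0.4075·90 + 0.6750·130 + 0.0375·260) / 0.60075 = 134.175 / 0.60075 ≈ 223.34582.
Intermediate flow from 3 to 2: z_32 = a_32 · x_2 = 0.35 × 134.175 / 0.60075 = 46.96125 / 0.60075 ≈ 78.171.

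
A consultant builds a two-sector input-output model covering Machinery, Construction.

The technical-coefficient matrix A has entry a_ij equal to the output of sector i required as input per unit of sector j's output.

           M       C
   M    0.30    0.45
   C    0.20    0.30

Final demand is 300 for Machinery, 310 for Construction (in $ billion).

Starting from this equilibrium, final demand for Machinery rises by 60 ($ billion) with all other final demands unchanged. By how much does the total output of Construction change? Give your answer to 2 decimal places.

Δx_C = 30.00

I − A =
  [   0.70    -0.45]
  [  -0.20     0.70]
det(I−A) = (0.70)(0.70) − (-0.45)(-0.20) = 0.4000
adj(I−A) = [[0.70, 0.45], [0.20, 0.70]]
(I − A)⁻¹ = adj(I−A) / det(I−A) ≈
  [   1.7500     1.1250]
  [   0.5000     1.7500]
Δx = (I − A)⁻¹ Δd with Δd having +60 in the Machinery component and 0 elsewhere.
So Δx_C = L_CM · (+60), where L_CM = adj(I−A)_CM / det(I−A) = 0.20 / 0.4000.
Δx_C = 0.20 × (+60) / 0.4000 = 12.00 / 0.4000 = 30.00.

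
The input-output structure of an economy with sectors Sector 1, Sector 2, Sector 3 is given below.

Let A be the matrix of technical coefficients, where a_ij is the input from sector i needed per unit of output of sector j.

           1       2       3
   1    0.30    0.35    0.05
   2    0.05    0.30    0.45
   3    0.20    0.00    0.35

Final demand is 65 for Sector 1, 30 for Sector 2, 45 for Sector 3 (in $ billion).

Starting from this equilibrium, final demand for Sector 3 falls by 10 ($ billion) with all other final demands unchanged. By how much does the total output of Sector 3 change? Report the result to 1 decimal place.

I − A =
  [   0.70    -0.35    -0.05]
  [  -0.05     0.70    -0.45]
  [  -0.20     0.00     0.65]
Cofactors of I−A, C_ij = (−1)^(i+j)·(minor ij) (rows/columns in the sector order above):
  C_11 = (0.70)(0.65) − (-0.45)(0.00) = 0.4550
  C_12 = −[(-0.05)(0.65) − (-0.45)(-0.20)] = 0.1225
  C_13 = (-0.05)(0.00) − (0.70)(-0.20) = 0.1400
  C_21 = −[(-0.35)(0.65) − (-0.05)(0.00)] = 0.2275
  C_22 = (0.70)(0.65) − (-0.05)(-0.20) = 0.4450
  C_23 = −[(0.70)(0.00) − (-0.35)(-0.20)] = 0.0700
  C_31 = (-0.35)(-0.45) − (-0.05)(0.70) = 0.1925
  C_32 = −[(0.70)(-0.45) − (-0.05)(-0.05)] = 0.3175
  C_33 = (0.70)(0.70) − (-0.35)(-0.05) = 0.4725
det(I−A) = Σ_j (I−A)_1j·C_1j = (0.70)(0.4550) + (-0.35)(0.1225) + (-0.05)(0.1400) = 0.268625
adj(I−A) = Cᵀ =
  [ 0.4550   0.2275   0.1925]
  [ 0.1225   0.4450   0.3175]
  [ 0.1400   0.0700   0.4725]
(I − A)⁻¹ = adj(I−A) / det(I−A) ≈
  [   1.6938     0.8469     0.7166]
  [   0.4560     1.6566     1.1819]
  [   0.5212     0.2606     1.7590]
Δx = (I − A)⁻¹ Δd with Δd having -10 in the Sector 3 component and 0 elsewhere.
So Δx_3 = L_33 · (-10), where L_33 = adj(I−A)_33 / det(I−A) = 0.4725 / 0.268625.
Δx_3 = 0.4725 × (-10) / 0.268625 = -4.725 / 0.268625 ≈ -17.6.

Δx_3 = -17.6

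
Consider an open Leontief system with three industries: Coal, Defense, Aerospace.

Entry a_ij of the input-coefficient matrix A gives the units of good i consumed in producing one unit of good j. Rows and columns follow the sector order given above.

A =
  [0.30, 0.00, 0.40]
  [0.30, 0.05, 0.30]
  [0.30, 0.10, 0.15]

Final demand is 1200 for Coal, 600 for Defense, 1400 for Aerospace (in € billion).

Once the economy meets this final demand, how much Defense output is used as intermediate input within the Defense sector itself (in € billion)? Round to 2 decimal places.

I − A =
  [   0.70     0.00    -0.40]
  [  -0.30     0.95    -0.30]
  [  -0.30    -0.10     0.85]
Cofactors of I−A, C_ij = (−1)^(i+j)·(minor ij) (rows/columns in the sector order above):
  C_11 = (0.95)(0.85) − (-0.30)(-0.10) = 0.7775
  C_12 = −[(-0.30)(0.85) − (-0.30)(-0.30)] = 0.3450
  C_13 = (-0.30)(-0.10) − (0.95)(-0.30) = 0.3150
  C_21 = −[(0.00)(0.85) − (-0.40)(-0.10)] = 0.0400
  C_22 = (0.70)(0.85) − (-0.40)(-0.30) = 0.4750
  C_23 = −[(0.70)(-0.10) − (0.00)(-0.30)] = 0.0700
  C_31 = (0.00)(-0.30) − (-0.40)(0.95) = 0.3800
  C_32 = −[(0.70)(-0.30) − (-0.40)(-0.30)] = 0.3300
  C_33 = (0.70)(0.95) − (0.00)(-0.30) = 0.6650
det(I−A) = Σ_j (I−A)_1j·C_1j = (0.70)(0.7775) + (0.00)(0.3450) + (-0.40)(0.3150) = 0.41825
adj(I−A) = Cᵀ =
  [ 0.7775   0.0400   0.3800]
  [ 0.3450   0.4750   0.3300]
  [ 0.3150   0.0700   0.6650]
(I − A)⁻¹ = adj(I−A) / det(I−A) ≈
  [   1.8589     0.0956     0.9085]
  [   0.8249     1.1357     0.7890]
  [   0.7531     0.1674     1.5900]
First solve x = (I − A)⁻¹ d = adj(I−A)·d / det(I−A); in particular x_2 = (0.3450·1200 + 0.4750·600 + 0.3300·1400) / 0.41825 = 1161.00 / 0.41825 ≈ 2775.8518.
Intermediate flow from 2 to 2: z_22 = a_22 · x_2 = 0.05 × 1161.00 / 0.41825 = 58.05 / 0.41825 ≈ 138.79.

z_22 = 138.79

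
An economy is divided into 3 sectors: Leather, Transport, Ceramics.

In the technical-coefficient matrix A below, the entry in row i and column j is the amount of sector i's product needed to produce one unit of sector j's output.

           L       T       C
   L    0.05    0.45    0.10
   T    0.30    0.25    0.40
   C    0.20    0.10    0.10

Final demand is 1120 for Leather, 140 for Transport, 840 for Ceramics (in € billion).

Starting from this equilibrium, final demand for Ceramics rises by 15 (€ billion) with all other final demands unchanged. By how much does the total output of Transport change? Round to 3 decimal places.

I − A =
  [   0.95    -0.45    -0.10]
  [  -0.30     0.75    -0.40]
  [  -0.20    -0.10     0.90]
Cofactors of I−A, C_ij = (−1)^(i+j)·(minor ij) (rows/columns in the sector order above):
  C_11 = (0.75)(0.90) − (-0.40)(-0.10) = 0.6350
  C_12 = −[(-0.30)(0.90) − (-0.40)(-0.20)] = 0.3500
  C_13 = (-0.30)(-0.10) − (0.75)(-0.20) = 0.1800
  C_21 = −[(-0.45)(0.90) − (-0.10)(-0.10)] = 0.4150
  C_22 = (0.95)(0.90) − (-0.10)(-0.20) = 0.8350
  C_23 = −[(0.95)(-0.10) − (-0.45)(-0.20)] = 0.1850
  C_31 = (-0.45)(-0.40) − (-0.10)(0.75) = 0.2550
  C_32 = −[(0.95)(-0.40) − (-0.10)(-0.30)] = 0.4100
  C_33 = (0.95)(0.75) − (-0.45)(-0.30) = 0.5775
det(I−A) = Σ_j (I−A)_1j·C_1j = (0.95)(0.6350) + (-0.45)(0.3500) + (-0.10)(0.1800) = 0.42775
adj(I−A) = Cᵀ =
  [ 0.6350   0.4150   0.2550]
  [ 0.3500   0.8350   0.4100]
  [ 0.1800   0.1850   0.5775]
(I − A)⁻¹ = adj(I−A) / det(I−A) ≈
  [   1.4845     0.9702     0.5961]
  [   0.8182     1.9521     0.9585]
  [   0.4208     0.4325     1.3501]
Δx = (I − A)⁻¹ Δd with Δd having +15 in the Ceramics component and 0 elsewhere.
So Δx_T = L_TC · (+15), where L_TC = adj(I−A)_TC / det(I−A) = 0.4100 / 0.42775.
Δx_T = 0.4100 × (+15) / 0.42775 = 6.15 / 0.42775 ≈ 14.378.

Δx_T = 14.378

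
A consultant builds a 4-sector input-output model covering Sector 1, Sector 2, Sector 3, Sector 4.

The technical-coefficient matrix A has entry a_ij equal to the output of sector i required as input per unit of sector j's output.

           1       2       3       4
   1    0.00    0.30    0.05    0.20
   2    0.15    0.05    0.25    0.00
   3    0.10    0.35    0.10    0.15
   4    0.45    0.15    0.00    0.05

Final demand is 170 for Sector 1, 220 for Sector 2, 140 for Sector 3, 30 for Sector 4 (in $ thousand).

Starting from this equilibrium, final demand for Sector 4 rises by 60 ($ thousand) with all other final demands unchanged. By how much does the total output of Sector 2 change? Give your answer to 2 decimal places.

Δx_2 = 7.20

I − A =
  [   1.00    -0.30    -0.05    -0.20]
  [  -0.15     0.95    -0.25     0.00]
  [  -0.10    -0.35     0.90    -0.15]
  [  -0.45    -0.15     0.00     0.95]
Compute the cofactors C_ij = (−1)^(i+j)·(3×3 minor ij) of I−A; the adjugate is their transpose:
adj(I−A) = Cᵀ =
  [ 0.723500   0.301250   0.123875   0.171875]
  [ 0.168875   0.765875   0.222125   0.070625]
  [ 0.207625   0.375250   0.769750   0.165250]
  [ 0.369375   0.263625   0.093750   0.712125]
det(I−A) = Σ_j (I−A)_1j·C_1j = (1.00)(0.723500) + (-0.30)(0.168875) + (-0.05)(0.207625) + (-0.20)(0.369375) = 0.58858125
(I − A)⁻¹ = adj(I−A) / det(I−A) ≈
  [   1.2292     0.5118     0.2105     0.2920]
  [   0.2869     1.3012     0.3774     0.1200]
  [   0.3528     0.6376     1.3078     0.2808]
  [   0.6276     0.4479     0.1593     1.2099]
Δx = (I − A)⁻¹ Δd with Δd having +60 in the Sector 4 component and 0 elsewhere.
So Δx_2 = L_24 · (+60), where L_24 = adj(I−A)_24 / det(I−A) = 0.070625 / 0.58858125.
Δx_2 = 0.070625 × (+60) / 0.58858125 = 4.2375 / 0.58858125 ≈ 7.20.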